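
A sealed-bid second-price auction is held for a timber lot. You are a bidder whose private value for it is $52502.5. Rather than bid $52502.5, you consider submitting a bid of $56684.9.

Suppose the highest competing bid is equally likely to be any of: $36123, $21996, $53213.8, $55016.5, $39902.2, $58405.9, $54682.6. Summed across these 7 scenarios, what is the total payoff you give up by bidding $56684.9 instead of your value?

The deviation costs you only when the competing bid falls strictly between $52502.5 and $56684.9; elsewhere both bids give the same outcome.
$36123: outcomes coincide → loss $0.
$21996: outcomes coincide → loss $0.
$53213.8: truthful payoff $0, deviation payoff −$711.3 → loss $711.3.
$55016.5: truthful payoff $0, deviation payoff −$2514 → loss $2514.
$39902.2: outcomes coincide → loss $0.
$58405.9: outcomes coincide → loss $0.
$54682.6: truthful payoff $0, deviation payoff −$2180.1 → loss $2180.1.
Total loss = $711.3 + $2514 + $2180.1 = $5405.4.
Truthful bidding weakly dominates here: raising your bid can only win items priced above your value, and lowering it can only forfeit items priced below.

$5405.4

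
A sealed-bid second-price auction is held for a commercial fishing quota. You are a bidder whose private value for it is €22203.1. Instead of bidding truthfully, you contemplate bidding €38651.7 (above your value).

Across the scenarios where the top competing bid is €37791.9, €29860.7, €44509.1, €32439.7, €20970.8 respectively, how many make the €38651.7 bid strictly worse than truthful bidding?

3

The deviation hurts exactly when the highest competing bid lies strictly between €22203.1 and €38651.7 — overbidding then wins at a price above your value.
€37791.9: inside the interval → strictly worse (loss €15588.8).
€29860.7: inside the interval → strictly worse (loss €7657.6).
€44509.1: above both → same outcome either way.
€32439.7: inside the interval → strictly worse (loss €10236.6).
€20970.8: below both → same outcome either way.
Count: 3.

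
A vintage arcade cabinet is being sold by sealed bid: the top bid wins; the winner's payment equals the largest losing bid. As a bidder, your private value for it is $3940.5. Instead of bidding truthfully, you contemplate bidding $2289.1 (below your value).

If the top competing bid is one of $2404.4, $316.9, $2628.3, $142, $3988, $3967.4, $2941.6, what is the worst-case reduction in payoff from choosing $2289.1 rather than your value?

$1536.1

$2404.4: truthful gives $1536.1, deviation gives $0 → loss $1536.1.
$316.9: same outcome either way → loss $0.
$2628.3: truthful gives $1312.2, deviation gives $0 → loss $1312.2.
$142: same outcome either way → loss $0.
$3988: same outcome either way → loss $0.
$3967.4: same outcome either way → loss $0.
$2941.6: truthful gives $998.9, deviation gives $0 → loss $998.9.
Maximum loss: $1536.1.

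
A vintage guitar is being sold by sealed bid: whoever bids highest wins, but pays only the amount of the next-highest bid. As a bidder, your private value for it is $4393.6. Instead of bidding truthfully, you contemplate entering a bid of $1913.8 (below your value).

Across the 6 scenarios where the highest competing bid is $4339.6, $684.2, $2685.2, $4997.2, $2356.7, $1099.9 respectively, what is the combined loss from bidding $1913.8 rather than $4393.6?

$3799.3

The deviation costs you only when the competing bid falls strictly between $1913.8 and $4393.6; elsewhere both bids give the same outcome.
$4339.6: truthful payoff $54, deviation payoff $0 → loss $54.
$684.2: outcomes coincide → loss $0.
$2685.2: truthful payoff $1708.4, deviation payoff $0 → loss $1708.4.
$4997.2: outcomes coincide → loss $0.
$2356.7: truthful payoff $2036.9, deviation payoff $0 → loss $2036.9.
$1099.9: outcomes coincide → loss $0.
Total loss = $54 + $1708.4 + $2036.9 = $3799.3.
Truthful bidding weakly dominates here: raising your bid can only win items priced above your value, and lowering it can only forfeit items priced below.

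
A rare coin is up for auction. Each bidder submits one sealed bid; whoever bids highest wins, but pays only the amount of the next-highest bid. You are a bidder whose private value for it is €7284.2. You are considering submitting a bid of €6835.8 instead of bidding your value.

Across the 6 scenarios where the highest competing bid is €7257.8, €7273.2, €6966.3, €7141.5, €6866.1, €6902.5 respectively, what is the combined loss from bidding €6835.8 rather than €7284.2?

€1297.8

The deviation costs you only when the competing bid falls strictly between €6835.8 and €7284.2; elsewhere both bids give the same outcome.
€7257.8: truthful payoff €26.4, deviation payoff €0 → loss €26.4.
€7273.2: truthful payoff €11, deviation payoff €0 → loss €11.
€6966.3: truthful payoff €317.9, deviation payoff €0 → loss €317.9.
€7141.5: truthful payoff €142.7, deviation payoff €0 → loss €142.7.
€6866.1: truthful payoff €418.1, deviation payoff €0 → loss €418.1.
€6902.5: truthful payoff €381.7, deviation payoff €0 → loss €381.7.
Total loss = €26.4 + €11 + €317.9 + €142.7 + €418.1 + €381.7 = €1297.8.
In a second-price auction your bid sets only whether you win, not what you pay, so bidding your true value is weakly dominant.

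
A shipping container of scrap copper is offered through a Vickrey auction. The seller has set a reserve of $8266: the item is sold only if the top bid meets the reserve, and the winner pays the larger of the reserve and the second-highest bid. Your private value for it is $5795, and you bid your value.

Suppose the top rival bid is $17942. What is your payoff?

$0

Your bid $5795 is below the highest competing bid $17942, so you lose. Payoff $0.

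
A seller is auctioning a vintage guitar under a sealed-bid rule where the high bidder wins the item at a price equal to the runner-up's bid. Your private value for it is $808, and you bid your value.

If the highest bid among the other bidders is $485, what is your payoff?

Your bid $808 exceeds the highest competing bid $485, so you win.
In a second-price auction the winner pays the second-highest bid, $485.
Payoff = value − price = $808 − $485 = $323.

$323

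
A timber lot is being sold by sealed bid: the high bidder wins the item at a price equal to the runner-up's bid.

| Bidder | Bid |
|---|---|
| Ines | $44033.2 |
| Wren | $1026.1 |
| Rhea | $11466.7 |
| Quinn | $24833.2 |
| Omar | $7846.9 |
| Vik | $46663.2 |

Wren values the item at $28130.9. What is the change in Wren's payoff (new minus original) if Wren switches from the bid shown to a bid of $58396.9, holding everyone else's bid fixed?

−$18532.3

The highest bid among the other bidders is $46663.2; Wren's bid doesn't change that.
Original bid $1026.1: Wren is not highest (top rival bid is $46663.2); payoff $0.
Alternative bid $58396.9: Wren is highest, pays the top rival bid $46663.2; payoff $28130.9 − $46663.2 = −$18532.3.
Change in payoff = −$18532.3 − ($0) = −$18532.3.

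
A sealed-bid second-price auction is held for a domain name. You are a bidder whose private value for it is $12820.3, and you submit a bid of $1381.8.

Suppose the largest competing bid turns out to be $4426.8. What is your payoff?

Your bid $1381.8 is below the highest competing bid $4426.8, so you lose.
A losing bidder pays nothing and receives nothing: payoff = $0.

$0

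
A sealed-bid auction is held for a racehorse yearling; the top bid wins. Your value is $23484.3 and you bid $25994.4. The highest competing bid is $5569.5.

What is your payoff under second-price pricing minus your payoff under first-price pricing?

$20424.9

You have the highest bid, so you win under either rule.
Second-price: pay $5569.5 → payoff $17914.8.
First-price: pay your own bid $25994.4 → payoff −$2510.1.
Difference = $17914.8 − (−$2510.1) = $20424.9.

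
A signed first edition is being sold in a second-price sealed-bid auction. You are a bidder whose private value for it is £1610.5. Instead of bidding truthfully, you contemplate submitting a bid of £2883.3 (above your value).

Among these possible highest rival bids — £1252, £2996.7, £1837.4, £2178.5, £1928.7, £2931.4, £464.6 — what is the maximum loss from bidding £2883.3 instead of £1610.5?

£568

£1252: same outcome either way → loss £0.
£2996.7: same outcome either way → loss £0.
£1837.4: truthful gives £0, deviation gives −£226.9 → loss £226.9.
£2178.5: truthful gives £0, deviation gives −£568 → loss £568.
£1928.7: truthful gives £0, deviation gives −£318.2 → loss £318.2.
£2931.4: same outcome either way → loss £0.
£464.6: same outcome either way → loss £0.
Maximum loss: £568.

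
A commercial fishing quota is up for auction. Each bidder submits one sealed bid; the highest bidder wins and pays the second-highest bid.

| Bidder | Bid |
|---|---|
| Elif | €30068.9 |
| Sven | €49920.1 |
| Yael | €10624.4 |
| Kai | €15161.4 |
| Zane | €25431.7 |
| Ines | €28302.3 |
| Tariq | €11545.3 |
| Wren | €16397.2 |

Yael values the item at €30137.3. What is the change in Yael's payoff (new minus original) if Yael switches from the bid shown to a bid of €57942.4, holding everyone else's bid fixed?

The highest bid among the other bidders is €49920.1; Yael's bid doesn't change that.
Original bid €10624.4: Yael is not highest (top rival bid is €49920.1); payoff €0.
Alternative bid €57942.4: Yael is highest, pays the top rival bid €49920.1; payoff €30137.3 − €49920.1 = −€19782.8.
Change in payoff = −€19782.8 − (€0) = −€19782.8.

−€19782.8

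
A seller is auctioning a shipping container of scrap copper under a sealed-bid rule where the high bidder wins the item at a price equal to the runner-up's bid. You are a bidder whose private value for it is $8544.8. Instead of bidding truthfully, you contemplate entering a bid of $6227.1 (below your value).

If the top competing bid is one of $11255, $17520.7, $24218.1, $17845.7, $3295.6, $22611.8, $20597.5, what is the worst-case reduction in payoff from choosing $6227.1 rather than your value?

$11255: same outcome either way → loss $0.
$17520.7: same outcome either way → loss $0.
$24218.1: same outcome either way → loss $0.
$17845.7: same outcome either way → loss $0.
$3295.6: same outcome either way → loss $0.
$22611.8: same outcome either way → loss $0.
$20597.5: same outcome either way → loss $0.
Maximum loss: $0.

$0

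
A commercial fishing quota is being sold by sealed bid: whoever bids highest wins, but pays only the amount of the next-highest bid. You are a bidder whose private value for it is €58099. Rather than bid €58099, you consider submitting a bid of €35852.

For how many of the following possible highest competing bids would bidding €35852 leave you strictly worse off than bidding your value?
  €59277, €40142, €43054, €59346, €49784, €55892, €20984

The deviation hurts exactly when the highest competing bid lies strictly between €35852 and €58099 — underbidding then forfeits a profitable win.
€59277: above both → same outcome either way.
€40142: inside the interval → strictly worse (loss €17957).
€43054: inside the interval → strictly worse (loss €15045).
€59346: above both → same outcome either way.
€49784: inside the interval → strictly worse (loss €8315).
€55892: inside the interval → strictly worse (loss €2207).
€20984: below both → same outcome either way.
Count: 4.

4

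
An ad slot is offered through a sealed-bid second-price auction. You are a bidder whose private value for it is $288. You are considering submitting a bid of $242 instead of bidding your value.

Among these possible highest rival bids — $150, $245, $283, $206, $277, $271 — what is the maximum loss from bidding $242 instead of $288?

$150: same outcome either way → loss $0.
$245: truthful gives $43, deviation gives $0 → loss $43.
$283: truthful gives $5, deviation gives $0 → loss $5.
$206: same outcome either way → loss $0.
$277: truthful gives $11, deviation gives $0 → loss $11.
$271: truthful gives $17, deviation gives $0 → loss $17.
Maximum loss: $43.

$43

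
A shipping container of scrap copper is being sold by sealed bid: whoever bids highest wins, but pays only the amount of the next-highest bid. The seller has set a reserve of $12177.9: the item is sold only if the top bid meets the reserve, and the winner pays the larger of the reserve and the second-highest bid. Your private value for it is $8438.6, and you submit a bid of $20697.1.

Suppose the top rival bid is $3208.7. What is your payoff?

−$3739.3

Your bid $20697.1 is the highest and exceeds the reserve.
Price = max(second-highest bid, reserve) = max($3208.7, $12177.9) = $12177.9.
Payoff = $8438.6 − $12177.9 = −$3739.3.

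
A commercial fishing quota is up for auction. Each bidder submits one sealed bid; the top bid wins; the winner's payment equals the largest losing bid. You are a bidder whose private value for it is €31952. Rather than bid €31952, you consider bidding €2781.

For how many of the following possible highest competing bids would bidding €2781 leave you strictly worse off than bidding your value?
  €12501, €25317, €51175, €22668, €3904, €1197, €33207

The deviation hurts exactly when the highest competing bid lies strictly between €2781 and €31952 — underbidding then forfeits a profitable win.
€12501: inside the interval → strictly worse (loss €19451).
€25317: inside the interval → strictly worse (loss €6635).
€51175: above both → same outcome either way.
€22668: inside the interval → strictly worse (loss €9284).
€3904: inside the interval → strictly worse (loss €28048).
€1197: below both → same outcome either way.
€33207: above both → same outcome either way.
Count: 4.

4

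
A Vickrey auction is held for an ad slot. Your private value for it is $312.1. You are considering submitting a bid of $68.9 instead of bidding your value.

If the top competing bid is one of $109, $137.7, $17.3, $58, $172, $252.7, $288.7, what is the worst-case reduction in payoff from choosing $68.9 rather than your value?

$203.1

$109: truthful gives $203.1, deviation gives $0 → loss $203.1.
$137.7: truthful gives $174.4, deviation gives $0 → loss $174.4.
$17.3: same outcome either way → loss $0.
$58: same outcome either way → loss $0.
$172: truthful gives $140.1, deviation gives $0 → loss $140.1.
$252.7: truthful gives $59.4, deviation gives $0 → loss $59.4.
$288.7: truthful gives $23.4, deviation gives $0 → loss $23.4.
Maximum loss: $203.1.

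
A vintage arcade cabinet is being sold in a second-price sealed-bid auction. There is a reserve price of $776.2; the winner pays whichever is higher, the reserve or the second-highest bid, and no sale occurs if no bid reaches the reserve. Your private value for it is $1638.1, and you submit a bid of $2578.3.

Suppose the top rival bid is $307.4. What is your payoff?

Your bid $2578.3 is the highest and exceeds the reserve.
Price = max(second-highest bid, reserve) = max($307.4, $776.2) = $776.2.
Payoff = $1638.1 − $776.2 = $861.9.

$861.9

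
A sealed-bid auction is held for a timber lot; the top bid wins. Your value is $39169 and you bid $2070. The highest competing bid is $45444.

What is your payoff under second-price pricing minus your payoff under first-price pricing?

Your bid $2070 is below $45444, so you lose under either rule.
Payoff is $0 in both cases; difference = $0.

$0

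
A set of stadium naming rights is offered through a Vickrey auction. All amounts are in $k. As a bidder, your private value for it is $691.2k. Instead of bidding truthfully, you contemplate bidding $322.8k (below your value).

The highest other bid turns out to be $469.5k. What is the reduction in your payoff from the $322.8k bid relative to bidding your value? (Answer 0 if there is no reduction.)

Bidding your value $691.2k: you win (since $691.2k > $469.5k) and pay $469.5k. Payoff $221.7k.
Bidding $322.8k: you lose. Payoff $0k.
The competing bid $469.5k lies between your shaded bid and your value, so underbidding forfeits an item you could have won at a profitable price.
Loss from deviating = $221.7k − ($0k) = $221.7k.

$221.7k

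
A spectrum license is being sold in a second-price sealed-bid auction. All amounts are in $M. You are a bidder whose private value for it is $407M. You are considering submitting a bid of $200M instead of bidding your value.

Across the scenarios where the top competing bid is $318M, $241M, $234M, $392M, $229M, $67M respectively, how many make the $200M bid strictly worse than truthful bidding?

5

The deviation hurts exactly when the highest competing bid lies strictly between $200M and $407M — underbidding then forfeits a profitable win.
$318M: inside the interval → strictly worse (loss $89M).
$241M: inside the interval → strictly worse (loss $166M).
$234M: inside the interval → strictly worse (loss $173M).
$392M: inside the interval → strictly worse (loss $15M).
$229M: inside the interval → strictly worse (loss $178M).
$67M: below both → same outcome either way.
Count: 5.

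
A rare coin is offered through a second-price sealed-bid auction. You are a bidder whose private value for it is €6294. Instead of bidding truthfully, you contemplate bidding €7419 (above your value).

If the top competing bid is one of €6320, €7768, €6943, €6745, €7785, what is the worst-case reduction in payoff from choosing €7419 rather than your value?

€649

€6320: truthful gives €0, deviation gives −€26 → loss €26.
€7768: same outcome either way → loss €0.
€6943: truthful gives €0, deviation gives −€649 → loss €649.
€6745: truthful gives €0, deviation gives −€451 → loss €451.
€7785: same outcome either way → loss €0.
Maximum loss: €649.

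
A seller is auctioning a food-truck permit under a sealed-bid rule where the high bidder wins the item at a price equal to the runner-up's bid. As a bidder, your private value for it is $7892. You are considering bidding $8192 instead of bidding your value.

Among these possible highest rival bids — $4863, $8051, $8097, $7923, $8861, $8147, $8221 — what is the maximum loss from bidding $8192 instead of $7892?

$4863: same outcome either way → loss $0.
$8051: truthful gives $0, deviation gives −$159 → loss $159.
$8097: truthful gives $0, deviation gives −$205 → loss $205.
$7923: truthful gives $0, deviation gives −$31 → loss $31.
$8861: same outcome either way → loss $0.
$8147: truthful gives $0, deviation gives −$255 → loss $255.
$8221: same outcome either way → loss $0.
Maximum loss: $255.

$255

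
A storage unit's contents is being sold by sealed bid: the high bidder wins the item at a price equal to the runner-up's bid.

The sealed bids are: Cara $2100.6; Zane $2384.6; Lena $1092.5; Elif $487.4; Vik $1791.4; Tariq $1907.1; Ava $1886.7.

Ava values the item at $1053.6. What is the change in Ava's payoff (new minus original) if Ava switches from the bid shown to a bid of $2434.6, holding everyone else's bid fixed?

−$1331

The highest bid among the other bidders is $2384.6; Ava's bid doesn't change that.
Original bid $1886.7: Ava is not highest (top rival bid is $2384.6); payoff $0.
Alternative bid $2434.6: Ava is highest, pays the top rival bid $2384.6; payoff $1053.6 − $2384.6 = −$1331.
Change in payoff = −$1331 − ($0) = −$1331.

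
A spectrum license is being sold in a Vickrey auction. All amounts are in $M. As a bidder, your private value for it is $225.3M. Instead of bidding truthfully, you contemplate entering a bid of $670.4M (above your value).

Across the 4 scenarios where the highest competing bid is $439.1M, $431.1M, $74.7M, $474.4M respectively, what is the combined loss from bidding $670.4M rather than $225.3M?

$668.7M

The deviation costs you only when the competing bid falls strictly between $225.3M and $670.4M; elsewhere both bids give the same outcome.
$439.1M: truthful payoff $0M, deviation payoff −$213.8M → loss $213.8M.
$431.1M: truthful payoff $0M, deviation payoff −$205.8M → loss $205.8M.
$74.7M: outcomes coincide → loss $0M.
$474.4M: truthful payoff $0M, deviation payoff −$249.1M → loss $249.1M.
Total loss = $213.8M + $205.8M + $249.1M = $668.7M.
Truthful bidding weakly dominates here: raising your bid can only win items priced above your value, and lowering it can only forfeit items priced below.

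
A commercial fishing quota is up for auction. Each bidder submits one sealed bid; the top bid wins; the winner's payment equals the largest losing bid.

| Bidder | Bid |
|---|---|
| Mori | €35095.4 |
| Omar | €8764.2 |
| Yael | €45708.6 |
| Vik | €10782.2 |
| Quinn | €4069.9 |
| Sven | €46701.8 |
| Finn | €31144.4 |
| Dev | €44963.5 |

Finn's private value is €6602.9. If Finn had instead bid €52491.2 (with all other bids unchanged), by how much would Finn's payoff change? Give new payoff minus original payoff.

The highest bid among the other bidders is €46701.8; Finn's bid doesn't change that.
Original bid €31144.4: Finn is not highest (top rival bid is €46701.8); payoff €0.
Alternative bid €52491.2: Finn is highest, pays the top rival bid €46701.8; payoff €6602.9 − €46701.8 = −€40098.9.
Change in payoff = −€40098.9 − (€0) = −€40098.9.

−€40098.9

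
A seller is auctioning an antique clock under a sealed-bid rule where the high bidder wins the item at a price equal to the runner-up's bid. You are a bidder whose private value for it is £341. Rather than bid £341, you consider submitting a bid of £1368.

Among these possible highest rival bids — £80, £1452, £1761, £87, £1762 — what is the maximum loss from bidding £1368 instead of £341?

£0

£80: same outcome either way → loss £0.
£1452: same outcome either way → loss £0.
£1761: same outcome either way → loss £0.
£87: same outcome either way → loss £0.
£1762: same outcome either way → loss £0.
Maximum loss: £0.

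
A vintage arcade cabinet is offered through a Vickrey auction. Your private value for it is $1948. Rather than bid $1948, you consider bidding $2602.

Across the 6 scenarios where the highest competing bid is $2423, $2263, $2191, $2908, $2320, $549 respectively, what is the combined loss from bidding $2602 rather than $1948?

$1405

The deviation costs you only when the competing bid falls strictly between $1948 and $2602; elsewhere both bids give the same outcome.
$2423: truthful payoff $0, deviation payoff −$475 → loss $475.
$2263: truthful payoff $0, deviation payoff −$315 → loss $315.
$2191: truthful payoff $0, deviation payoff −$243 → loss $243.
$2908: outcomes coincide → loss $0.
$2320: truthful payoff $0, deviation payoff −$372 → loss $372.
$549: outcomes coincide → loss $0.
Total loss = $475 + $315 + $243 + $372 = $1405.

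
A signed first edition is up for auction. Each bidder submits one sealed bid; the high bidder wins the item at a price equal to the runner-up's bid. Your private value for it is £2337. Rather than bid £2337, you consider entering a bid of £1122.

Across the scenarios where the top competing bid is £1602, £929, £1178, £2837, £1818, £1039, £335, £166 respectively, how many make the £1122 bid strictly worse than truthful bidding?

3

The deviation hurts exactly when the highest competing bid lies strictly between £1122 and £2337 — underbidding then forfeits a profitable win.
£1602: inside the interval → strictly worse (loss £735).
£929: below both → same outcome either way.
£1178: inside the interval → strictly worse (loss £1159).
£2837: above both → same outcome either way.
£1818: inside the interval → strictly worse (loss £519).
£1039: below both → same outcome either way.
£335: below both → same outcome either way.
£166: below both → same outcome either way.
Count: 3.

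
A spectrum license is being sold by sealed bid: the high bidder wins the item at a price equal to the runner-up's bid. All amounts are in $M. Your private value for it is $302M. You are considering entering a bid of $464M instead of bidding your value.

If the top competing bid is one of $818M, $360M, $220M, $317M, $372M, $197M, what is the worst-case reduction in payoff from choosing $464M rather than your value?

$818M: same outcome either way → loss $0M.
$360M: truthful gives $0M, deviation gives −$58M → loss $58M.
$220M: same outcome either way → loss $0M.
$317M: truthful gives $0M, deviation gives −$15M → loss $15M.
$372M: truthful gives $0M, deviation gives −$70M → loss $70M.
$197M: same outcome either way → loss $0M.
Maximum loss: $70M.

$70M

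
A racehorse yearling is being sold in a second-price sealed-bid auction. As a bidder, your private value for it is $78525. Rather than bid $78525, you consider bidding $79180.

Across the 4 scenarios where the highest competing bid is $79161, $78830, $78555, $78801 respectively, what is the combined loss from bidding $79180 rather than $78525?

The deviation costs you only when the competing bid falls strictly between $78525 and $79180; elsewhere both bids give the same outcome.
$79161: truthful payoff $0, deviation payoff −$636 → loss $636.
$78830: truthful payoff $0, deviation payoff −$305 → loss $305.
$78555: truthful payoff $0, deviation payoff −$30 → loss $30.
$78801: truthful payoff $0, deviation payoff −$276 → loss $276.
Total loss = $636 + $305 + $30 + $276 = $1247.

$1247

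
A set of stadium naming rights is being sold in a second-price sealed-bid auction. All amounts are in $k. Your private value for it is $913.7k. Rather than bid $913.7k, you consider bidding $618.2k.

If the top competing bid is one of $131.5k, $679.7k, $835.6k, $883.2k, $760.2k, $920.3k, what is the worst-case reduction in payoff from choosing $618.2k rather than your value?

$234k

$131.5k: same outcome either way → loss $0k.
$679.7k: truthful gives $234k, deviation gives $0k → loss $234k.
$835.6k: truthful gives $78.1k, deviation gives $0k → loss $78.1k.
$883.2k: truthful gives $30.5k, deviation gives $0k → loss $30.5k.
$760.2k: truthful gives $153.5k, deviation gives $0k → loss $153.5k.
$920.3k: same outcome either way → loss $0k.
Maximum loss: $234k.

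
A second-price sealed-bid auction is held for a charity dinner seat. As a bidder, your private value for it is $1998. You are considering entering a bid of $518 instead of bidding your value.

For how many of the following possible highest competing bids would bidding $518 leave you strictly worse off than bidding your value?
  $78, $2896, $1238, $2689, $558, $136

2

The deviation hurts exactly when the highest competing bid lies strictly between $518 and $1998 — underbidding then forfeits a profitable win.
$78: below both → same outcome either way.
$2896: above both → same outcome either way.
$1238: inside the interval → strictly worse (loss $760).
$2689: above both → same outcome either way.
$558: inside the interval → strictly worse (loss $1440).
$136: below both → same outcome either way.
Count: 2.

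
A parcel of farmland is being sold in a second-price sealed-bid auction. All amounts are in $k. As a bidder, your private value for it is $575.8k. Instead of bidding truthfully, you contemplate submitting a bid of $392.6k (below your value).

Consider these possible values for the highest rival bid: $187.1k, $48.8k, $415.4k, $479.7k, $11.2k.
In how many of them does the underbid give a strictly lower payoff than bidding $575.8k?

The deviation hurts exactly when the highest competing bid lies strictly between $392.6k and $575.8k — underbidding then forfeits a profitable win.
$187.1k: below both → same outcome either way.
$48.8k: below both → same outcome either way.
$415.4k: inside the interval → strictly worse (loss $160.4k).
$479.7k: inside the interval → strictly worse (loss $96.1k).
$11.2k: below both → same outcome either way.
Count: 2.

2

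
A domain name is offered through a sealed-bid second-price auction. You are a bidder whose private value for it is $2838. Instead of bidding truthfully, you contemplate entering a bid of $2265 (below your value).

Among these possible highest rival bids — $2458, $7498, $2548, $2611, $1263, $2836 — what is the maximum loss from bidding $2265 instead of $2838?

$2458: truthful gives $380, deviation gives $0 → loss $380.
$7498: same outcome either way → loss $0.
$2548: truthful gives $290, deviation gives $0 → loss $290.
$2611: truthful gives $227, deviation gives $0 → loss $227.
$1263: same outcome either way → loss $0.
$2836: truthful gives $2, deviation gives $0 → loss $2.
Maximum loss: $380.

$380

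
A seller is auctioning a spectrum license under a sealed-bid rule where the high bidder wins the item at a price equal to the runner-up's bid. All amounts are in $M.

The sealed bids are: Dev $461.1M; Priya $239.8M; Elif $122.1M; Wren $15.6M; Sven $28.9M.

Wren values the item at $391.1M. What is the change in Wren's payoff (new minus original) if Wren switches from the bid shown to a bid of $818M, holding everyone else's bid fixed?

The highest bid among the other bidders is $461.1M; Wren's bid doesn't change that.
Original bid $15.6M: Wren is not highest (top rival bid is $461.1M); payoff $0M.
Alternative bid $818M: Wren is highest, pays the top rival bid $461.1M; payoff $391.1M − $461.1M = −$70M.
Change in payoff = −$70M − ($0M) = −$70M.

−$70M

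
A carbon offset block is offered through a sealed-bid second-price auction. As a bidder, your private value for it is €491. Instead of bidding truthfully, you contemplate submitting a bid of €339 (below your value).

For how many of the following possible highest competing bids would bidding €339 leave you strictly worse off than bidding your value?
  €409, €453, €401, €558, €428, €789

The deviation hurts exactly when the highest competing bid lies strictly between €339 and €491 — underbidding then forfeits a profitable win.
€409: inside the interval → strictly worse (loss €82).
€453: inside the interval → strictly worse (loss €38).
€401: inside the interval → strictly worse (loss €90).
€558: above both → same outcome either way.
€428: inside the interval → strictly worse (loss €63).
€789: above both → same outcome either way.
Count: 4.

4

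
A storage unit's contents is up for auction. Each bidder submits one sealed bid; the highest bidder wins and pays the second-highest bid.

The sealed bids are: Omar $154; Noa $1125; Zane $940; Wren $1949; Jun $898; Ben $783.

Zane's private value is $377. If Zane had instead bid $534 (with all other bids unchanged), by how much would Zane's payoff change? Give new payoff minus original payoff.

$0

The highest bid among the other bidders is $1949; Zane's bid doesn't change that.
Original bid $940: Zane is not highest (top rival bid is $1949); payoff $0.
Alternative bid $534: Zane is not highest (top rival bid is $1949); payoff $0.
Change in payoff = $0 − ($0) = $0.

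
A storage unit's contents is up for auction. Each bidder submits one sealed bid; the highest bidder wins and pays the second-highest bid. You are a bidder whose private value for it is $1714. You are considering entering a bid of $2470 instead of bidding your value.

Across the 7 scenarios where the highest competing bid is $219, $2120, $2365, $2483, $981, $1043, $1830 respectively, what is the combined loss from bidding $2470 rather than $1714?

$1173

The deviation costs you only when the competing bid falls strictly between $1714 and $2470; elsewhere both bids give the same outcome.
$219: outcomes coincide → loss $0.
$2120: truthful payoff $0, deviation payoff −$406 → loss $406.
$2365: truthful payoff $0, deviation payoff −$651 → loss $651.
$2483: outcomes coincide → loss $0.
$981: outcomes coincide → loss $0.
$1043: outcomes coincide → loss $0.
$1830: truthful payoff $0, deviation payoff −$116 → loss $116.
Total loss = $406 + $651 + $116 = $1173.
Truthful bidding weakly dominates here: raising your bid can only win items priced above your value, and lowering it can only forfeit items priced below.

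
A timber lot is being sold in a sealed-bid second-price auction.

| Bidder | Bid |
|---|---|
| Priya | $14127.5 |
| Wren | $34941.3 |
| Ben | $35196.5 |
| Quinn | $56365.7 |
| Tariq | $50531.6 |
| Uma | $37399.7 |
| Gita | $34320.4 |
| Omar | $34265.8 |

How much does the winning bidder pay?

Highest bid: Quinn at $56365.7, so Quinn wins.
Second-highest bid: Tariq at $50531.6 — that is the price the winner pays.

$50531.6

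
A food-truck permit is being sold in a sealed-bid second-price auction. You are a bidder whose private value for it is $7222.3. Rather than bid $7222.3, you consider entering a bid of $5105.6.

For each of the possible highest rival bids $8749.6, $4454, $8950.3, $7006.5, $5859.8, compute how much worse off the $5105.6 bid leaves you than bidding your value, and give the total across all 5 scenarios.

$1578.3

The deviation costs you only when the competing bid falls strictly between $5105.6 and $7222.3; elsewhere both bids give the same outcome.
$8749.6: outcomes coincide → loss $0.
$4454: outcomes coincide → loss $0.
$8950.3: outcomes coincide → loss $0.
$7006.5: truthful payoff $215.8, deviation payoff $0 → loss $215.8.
$5859.8: truthful payoff $1362.5, deviation payoff $0 → loss $1362.5.
Total loss = $215.8 + $1362.5 = $1578.3.
Truthful bidding weakly dominates here: raising your bid can only win items priced above your value, and lowering it can only forfeit items priced below.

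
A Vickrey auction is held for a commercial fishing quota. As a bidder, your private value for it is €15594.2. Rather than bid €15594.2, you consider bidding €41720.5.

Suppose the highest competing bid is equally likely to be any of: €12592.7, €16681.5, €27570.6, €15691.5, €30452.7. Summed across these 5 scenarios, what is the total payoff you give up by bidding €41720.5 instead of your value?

The deviation costs you only when the competing bid falls strictly between €15594.2 and €41720.5; elsewhere both bids give the same outcome.
€12592.7: outcomes coincide → loss €0.
€16681.5: truthful payoff €0, deviation payoff −€1087.3 → loss €1087.3.
€27570.6: truthful payoff €0, deviation payoff −€11976.4 → loss €11976.4.
€15691.5: truthful payoff €0, deviation payoff −€97.3 → loss €97.3.
€30452.7: truthful payoff €0, deviation payoff −€14858.5 → loss €14858.5.
Total loss = €1087.3 + €11976.4 + €97.3 + €14858.5 = €28019.5.

€28019.5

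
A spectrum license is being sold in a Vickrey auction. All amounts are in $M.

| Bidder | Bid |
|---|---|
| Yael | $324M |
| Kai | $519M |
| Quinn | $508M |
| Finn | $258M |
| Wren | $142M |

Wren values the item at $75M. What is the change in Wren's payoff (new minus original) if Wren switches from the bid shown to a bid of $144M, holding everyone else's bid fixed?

The highest bid among the other bidders is $519M; Wren's bid doesn't change that.
Original bid $142M: Wren is not highest (top rival bid is $519M); payoff $0M.
Alternative bid $144M: Wren is not highest (top rival bid is $519M); payoff $0M.
Change in payoff = $0M − ($0M) = $0M.

$0M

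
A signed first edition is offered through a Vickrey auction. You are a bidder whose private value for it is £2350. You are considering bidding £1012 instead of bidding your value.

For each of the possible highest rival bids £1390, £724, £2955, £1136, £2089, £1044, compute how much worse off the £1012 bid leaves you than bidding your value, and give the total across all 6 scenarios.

£3741

The deviation costs you only when the competing bid falls strictly between £1012 and £2350; elsewhere both bids give the same outcome.
£1390: truthful payoff £960, deviation payoff £0 → loss £960.
£724: outcomes coincide → loss £0.
£2955: outcomes coincide → loss £0.
£1136: truthful payoff £1214, deviation payoff £0 → loss £1214.
£2089: truthful payoff £261, deviation payoff £0 → loss £261.
£1044: truthful payoff £1306, deviation payoff £0 → loss £1306.
Total loss = £960 + £1214 + £261 + £1306 = £3741.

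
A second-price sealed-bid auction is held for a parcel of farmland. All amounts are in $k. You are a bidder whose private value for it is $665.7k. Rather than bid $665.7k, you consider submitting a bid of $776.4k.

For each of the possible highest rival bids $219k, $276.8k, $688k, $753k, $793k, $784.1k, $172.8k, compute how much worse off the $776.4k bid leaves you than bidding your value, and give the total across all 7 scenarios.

$109.6k

The deviation costs you only when the competing bid falls strictly between $665.7k and $776.4k; elsewhere both bids give the same outcome.
$219k: outcomes coincide → loss $0k.
$276.8k: outcomes coincide → loss $0k.
$688k: truthful payoff $0k, deviation payoff −$22.3k → loss $22.3k.
$753k: truthful payoff $0k, deviation payoff −$87.3k → loss $87.3k.
$793k: outcomes coincide → loss $0k.
$784.1k: outcomes coincide → loss $0k.
$172.8k: outcomes coincide → loss $0k.
Total loss = $22.3k + $87.3k = $109.6k.
Truthful bidding weakly dominates here: raising your bid can only win items priced above your value, and lowering it can only forfeit items priced below.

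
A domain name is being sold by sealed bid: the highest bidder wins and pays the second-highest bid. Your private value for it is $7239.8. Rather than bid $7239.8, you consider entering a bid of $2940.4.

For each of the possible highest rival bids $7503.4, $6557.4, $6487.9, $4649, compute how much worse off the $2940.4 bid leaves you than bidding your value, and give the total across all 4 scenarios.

The deviation costs you only when the competing bid falls strictly between $2940.4 and $7239.8; elsewhere both bids give the same outcome.
$7503.4: outcomes coincide → loss $0.
$6557.4: truthful payoff $682.4, deviation payoff $0 → loss $682.4.
$6487.9: truthful payoff $751.9, deviation payoff $0 → loss $751.9.
$4649: truthful payoff $2590.8, deviation payoff $0 → loss $2590.8.
Total loss = $682.4 + $751.9 + $2590.8 = $4025.1.
In a second-price auction your bid sets only whether you win, not what you pay, so bidding your true value is weakly dominant.

$4025.1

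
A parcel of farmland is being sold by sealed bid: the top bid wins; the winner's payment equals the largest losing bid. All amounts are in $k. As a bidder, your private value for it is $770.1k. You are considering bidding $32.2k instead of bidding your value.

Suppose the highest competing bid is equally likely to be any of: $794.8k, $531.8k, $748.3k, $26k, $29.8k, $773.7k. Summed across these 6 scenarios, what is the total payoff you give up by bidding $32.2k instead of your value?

$260.1k

The deviation costs you only when the competing bid falls strictly between $32.2k and $770.1k; elsewhere both bids give the same outcome.
$794.8k: outcomes coincide → loss $0k.
$531.8k: truthful payoff $238.3k, deviation payoff $0k → loss $238.3k.
$748.3k: truthful payoff $21.8k, deviation payoff $0k → loss $21.8k.
$26k: outcomes coincide → loss $0k.
$29.8k: outcomes coincide → loss $0k.
$773.7k: outcomes coincide → loss $0k.
Total loss = $238.3k + $21.8k = $260.1k.
Truthful bidding weakly dominates here: raising your bid can only win items priced above your value, and lowering it can only forfeit items priced below.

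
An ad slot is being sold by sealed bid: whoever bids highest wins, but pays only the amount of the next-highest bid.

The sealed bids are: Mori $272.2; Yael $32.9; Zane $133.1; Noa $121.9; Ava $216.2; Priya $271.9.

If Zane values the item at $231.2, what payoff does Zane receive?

$0

Highest bid: Mori at $272.2, so Mori wins.
Second-highest bid: Priya at $271.9 — that is the price the winner pays.
Zane did not win, so Zane pays nothing and receives nothing: payoff $0.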